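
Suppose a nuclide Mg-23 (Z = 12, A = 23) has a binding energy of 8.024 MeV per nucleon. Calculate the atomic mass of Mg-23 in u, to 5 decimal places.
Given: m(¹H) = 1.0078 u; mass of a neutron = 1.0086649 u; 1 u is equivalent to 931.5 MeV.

Total binding energy = 23 × 8.024 = 184.552 MeV
Mass defect = 184.552 MeV / (931.5 MeV/u) = 0.1981235 u
Constituent mass = 12(1.0078) + 11(1.0086649) = 23.1889139 u
Atomic mass = 23.1889139 − 0.1981235 = 22.9907904 u ≈ 22.99079 u (to 5 decimal places)

22.99079 u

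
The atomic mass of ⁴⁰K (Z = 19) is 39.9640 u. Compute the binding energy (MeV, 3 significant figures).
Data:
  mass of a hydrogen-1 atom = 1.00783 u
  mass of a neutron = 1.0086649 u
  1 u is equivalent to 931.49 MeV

342 MeV

The nucleus contains 19 protons and 40 − 19 = 21 neutrons.
Mass of separated nucleons = 19(1.00783) + 21(1.0086649) = 19.14877 + 21.1819629 = 40.3307329 u
Δm = 40.3307329 − 39.9640 = 0.3667329 u
Converting to energy: 0.3667329 u × 931.49 MeV/u = 341.608 MeV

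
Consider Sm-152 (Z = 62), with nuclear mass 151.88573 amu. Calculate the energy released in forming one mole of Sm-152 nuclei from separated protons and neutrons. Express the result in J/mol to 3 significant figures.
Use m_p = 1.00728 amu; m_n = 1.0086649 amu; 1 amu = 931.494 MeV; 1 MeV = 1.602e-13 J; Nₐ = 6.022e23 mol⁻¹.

Σm = 62·m_p + 90·m_n = 62.45136 + 90.7798410 = 153.2312010 amu
The mass defect is 153.2312010 − 151.88573 = 1.3454710 amu.
Converting to energy: 1.3454710 amu × 931.494 MeV/amu = 1253.30 MeV
Per nucleus in joules: 1253.30 MeV × 1.602e-13 J/MeV = 2.0078e-10 J
Per mole: 2.0078e-10 J × 6.022e23 mol⁻¹ = 1.2091e+14 J/mol

1.21e+14 J/mol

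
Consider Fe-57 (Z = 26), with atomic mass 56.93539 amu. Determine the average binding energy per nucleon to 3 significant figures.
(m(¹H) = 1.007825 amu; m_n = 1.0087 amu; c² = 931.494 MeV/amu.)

8.79 MeV/nucleon

Mass of separated nucleons = 26(1.007825) + 31(1.0087) = 26.203450 + 31.2697 = 57.473150 amu
The mass defect is 57.473150 − 56.93539 = 0.537760 amu.
Converting to energy: 0.537760 amu × 931.494 MeV/amu = 500.920 MeV
Per nucleon: 500.920 / 57 = 8.788 MeV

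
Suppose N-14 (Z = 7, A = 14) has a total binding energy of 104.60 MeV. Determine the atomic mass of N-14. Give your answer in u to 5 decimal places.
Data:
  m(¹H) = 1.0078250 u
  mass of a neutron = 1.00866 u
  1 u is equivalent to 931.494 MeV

Mass defect = 104.60 MeV / (931.494 MeV/u) = 0.1122927 u
Constituent mass = 7(1.0078250) + 7(1.00866) = 14.1153950 u
Atomic mass = 14.1153950 − 0.1122927 = 14.0031023 u ≈ 14.00310 u (to 5 decimal places)

14.00310 u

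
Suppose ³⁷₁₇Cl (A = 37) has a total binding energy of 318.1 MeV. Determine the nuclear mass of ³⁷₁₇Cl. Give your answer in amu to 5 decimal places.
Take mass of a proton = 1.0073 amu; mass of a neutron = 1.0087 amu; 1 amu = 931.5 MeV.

36.95661 amu

Mass defect = 318.1 MeV / (931.5 MeV/amu) = 0.3414922 amu
Constituent mass = 17(1.0073) + 20(1.0087) = 37.2981 amu
Nuclear mass = 37.2981 − 0.3414922 = 36.9566078 amu ≈ 36.95661 amu (to 5 decimal places)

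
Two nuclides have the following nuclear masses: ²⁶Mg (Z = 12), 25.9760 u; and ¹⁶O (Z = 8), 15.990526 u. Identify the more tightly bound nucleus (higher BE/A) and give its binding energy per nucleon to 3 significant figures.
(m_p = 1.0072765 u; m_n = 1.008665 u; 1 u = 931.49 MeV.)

²⁶Mg; 8.33 MeV/nucleon

²⁶Mg: Σm = 12(1.0072765) + 14(1.008665) = 26.2086280 u; Δm = 0.2326280 u; E_B = 216.69 MeV; E_B/A = 8.334 MeV
¹⁶O: Σm = 8(1.0072765) + 8(1.008665) = 16.1275320 u; Δm = 0.1370060 u; E_B = 127.62 MeV; E_B/A = 7.976 MeV
²⁶Mg has the higher binding energy per nucleon, so it is the more tightly bound nucleus.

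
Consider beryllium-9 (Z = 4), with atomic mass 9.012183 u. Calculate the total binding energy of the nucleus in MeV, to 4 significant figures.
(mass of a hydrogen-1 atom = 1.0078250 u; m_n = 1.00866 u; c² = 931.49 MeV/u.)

58.14 MeV

Z = 4, so N = A − Z = 9 − 4 = 5.
Σm = 4·m(¹H) + 5·m_n = 4.0313000 + 5.04330 = 9.0746000 u
Mass defect Δm = 9.0746000 − 9.012183 = 0.0624170 u
E_B = 0.0624170 × 931.49 = 58.1408 MeV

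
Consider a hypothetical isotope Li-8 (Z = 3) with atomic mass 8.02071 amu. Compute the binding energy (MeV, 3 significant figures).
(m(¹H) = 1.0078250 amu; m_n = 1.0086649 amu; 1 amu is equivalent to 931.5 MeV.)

42.9 MeV

Z = 3, so N = A − Z = 8 − 3 = 5.
Mass of separated nucleons = 3(1.0078250) + 5(1.0086649) = 3.0234750 + 5.0433245 = 8.0667995 amu
The mass defect is 8.0667995 − 8.02071 = 0.0460895 amu.
E_B = 0.0460895 × 931.5 = 42.9324 MeV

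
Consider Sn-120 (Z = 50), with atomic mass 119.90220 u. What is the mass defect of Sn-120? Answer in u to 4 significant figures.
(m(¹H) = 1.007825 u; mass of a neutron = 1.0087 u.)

1.098 u

Z = 50, so N = A − Z = 120 − 50 = 70.
Mass of separated nucleons = 50(1.007825) + 70(1.0087) = 50.391250 + 70.6090 = 121.000250 u
The mass defect is 121.000250 − 119.90220 = 1.098050 u.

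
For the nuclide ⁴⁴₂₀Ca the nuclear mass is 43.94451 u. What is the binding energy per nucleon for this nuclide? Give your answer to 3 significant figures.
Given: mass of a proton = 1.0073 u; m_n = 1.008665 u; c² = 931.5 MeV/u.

Σm = 20·m_p + 24·m_n = 20.1460 + 24.207960 = 44.353960 u
The mass defect is 44.353960 − 43.94451 = 0.409450 u.
E_B = 0.409450 × 931.5 = 381.403 MeV
BE/A = 381.403 MeV / 44 = 8.668 MeV/nucleon

8.67 MeV/nucleon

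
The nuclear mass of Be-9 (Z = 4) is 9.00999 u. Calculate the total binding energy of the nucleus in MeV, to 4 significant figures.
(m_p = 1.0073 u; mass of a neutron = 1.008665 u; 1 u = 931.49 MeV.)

58.25 MeV

Total constituent mass: 4 × 1.0073 + 5 × 1.008665 = 9.072525 u
Mass defect Δm = 9.072525 − 9.00999 = 0.062535 u
Converting to energy: 0.062535 u × 931.49 MeV/u = 58.2507 MeV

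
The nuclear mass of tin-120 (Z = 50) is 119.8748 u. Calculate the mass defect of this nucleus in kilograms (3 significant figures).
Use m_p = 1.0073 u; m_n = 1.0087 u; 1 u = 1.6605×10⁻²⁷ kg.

With 50 protons and 70 neutrons (A = 120):
Σm = 50·m_p + 70·m_n = 50.3650 + 70.6090 = 120.9740 u
Mass defect Δm = 120.9740 − 119.8748 = 1.0992 u
In SI units: 1.0992 u × 1.6605×10⁻²⁷ kg/u = 1.8252e-27 kg

1.83e-27 kg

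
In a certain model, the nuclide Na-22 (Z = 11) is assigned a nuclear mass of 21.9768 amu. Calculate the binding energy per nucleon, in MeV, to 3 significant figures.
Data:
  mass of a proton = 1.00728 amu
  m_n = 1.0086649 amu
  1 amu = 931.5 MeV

Total constituent mass: 11 × 1.00728 + 11 × 1.0086649 = 22.1753939 amu
Δm = 22.1753939 − 21.9768 = 0.1985939 amu
Binding energy = Δm·c² = 0.1985939 × 931.5 MeV/amu = 184.990 MeV
BE/A = 184.990 MeV / 22 = 8.409 MeV/nucleon

8.41 MeV/nucleon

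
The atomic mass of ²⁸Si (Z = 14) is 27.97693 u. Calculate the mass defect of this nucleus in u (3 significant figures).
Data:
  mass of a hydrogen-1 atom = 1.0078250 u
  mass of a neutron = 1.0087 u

Σm = 14·m(¹H) + 14·m_n = 14.1095500 + 14.1218 = 28.2313500 u
The mass defect is 28.2313500 − 27.97693 = 0.2544200 u.

0.254 u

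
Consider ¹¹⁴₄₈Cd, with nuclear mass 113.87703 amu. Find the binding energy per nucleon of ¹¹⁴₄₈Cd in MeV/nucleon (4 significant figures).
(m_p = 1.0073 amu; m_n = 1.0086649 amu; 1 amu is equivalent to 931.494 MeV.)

8.541 MeV/nucleon

The nucleus contains 48 protons and 114 − 48 = 66 neutrons.
Mass of separated nucleons = 48(1.0073) + 66(1.0086649) = 48.3504 + 66.5718834 = 114.9222834 amu
The mass defect is 114.9222834 − 113.87703 = 1.0452534 amu.
Converting to energy: 1.0452534 amu × 931.494 MeV/amu = 973.647 MeV
Per nucleon: 973.647 / 114 = 8.541 MeV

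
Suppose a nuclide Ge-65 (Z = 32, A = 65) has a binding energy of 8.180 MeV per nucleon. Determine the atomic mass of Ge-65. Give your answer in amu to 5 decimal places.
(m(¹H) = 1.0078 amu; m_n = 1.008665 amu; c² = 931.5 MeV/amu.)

64.96475 amu

Total binding energy = 65 × 8.180 = 531.700 MeV
Mass defect = 531.700 MeV / (931.5 MeV/amu) = 0.5707998 amu
Constituent mass = 32(1.0078) + 33(1.008665) = 65.535545 amu
Atomic mass = 65.535545 − 0.5707998 = 64.9647452 amu ≈ 64.96475 amu (to 5 decimal places)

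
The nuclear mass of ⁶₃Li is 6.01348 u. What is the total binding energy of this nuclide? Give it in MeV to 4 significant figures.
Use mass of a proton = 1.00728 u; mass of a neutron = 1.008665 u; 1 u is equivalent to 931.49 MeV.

Mass of separated nucleons = 3(1.00728) + 3(1.008665) = 3.02184 + 3.025995 = 6.047835 u
Mass defect Δm = 6.047835 − 6.01348 = 0.034355 u
E_B = 0.034355 × 931.49 = 32.0013 MeV

32.00 MeV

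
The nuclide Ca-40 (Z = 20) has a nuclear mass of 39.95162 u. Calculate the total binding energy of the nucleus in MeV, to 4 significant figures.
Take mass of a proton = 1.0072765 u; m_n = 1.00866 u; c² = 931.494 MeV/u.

342.0 MeV

Σm = 20·m_p + 20·m_n = 20.1455300 + 20.17320 = 40.3187300 u
Mass defect Δm = 40.3187300 − 39.95162 = 0.3671100 u
Converting to energy: 0.3671100 u × 931.494 MeV/u = 341.961 MeV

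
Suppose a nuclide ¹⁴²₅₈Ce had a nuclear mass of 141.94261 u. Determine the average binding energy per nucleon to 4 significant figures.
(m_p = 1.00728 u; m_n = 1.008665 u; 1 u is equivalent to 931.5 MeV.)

7.921 MeV/nucleon

Z = 58, so N = A − Z = 142 − 58 = 84.
Mass of separated nucleons = 58(1.00728) + 84(1.008665) = 58.42224 + 84.727860 = 143.150100 u
The mass defect is 143.150100 − 141.94261 = 1.207490 u.
E_B = 1.207490 × 931.5 = 1124.78 MeV
Dividing by A = 142 gives 7.921 MeV per nucleon.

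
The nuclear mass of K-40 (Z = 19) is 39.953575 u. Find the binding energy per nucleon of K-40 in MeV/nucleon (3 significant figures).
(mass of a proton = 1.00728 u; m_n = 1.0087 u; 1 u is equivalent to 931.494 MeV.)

With 19 protons and 21 neutrons (A = 40):
Σm = 19·m_p + 21·m_n = 19.13832 + 21.1827 = 40.32102 u
Mass defect Δm = 40.32102 − 39.953575 = 0.367445 u
Binding energy = Δm·c² = 0.367445 × 931.494 MeV/u = 342.273 MeV
BE/A = 342.273 MeV / 40 = 8.557 MeV/nucleon

8.56 MeV/nucleon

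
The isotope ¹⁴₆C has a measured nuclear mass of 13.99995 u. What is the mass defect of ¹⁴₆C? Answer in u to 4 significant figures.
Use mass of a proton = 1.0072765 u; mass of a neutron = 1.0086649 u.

0.1130 u

Σm = 6·m_p + 8·m_n = 6.0436590 + 8.0693192 = 14.1129782 u
Δm = 14.1129782 − 13.99995 = 0.1130282 u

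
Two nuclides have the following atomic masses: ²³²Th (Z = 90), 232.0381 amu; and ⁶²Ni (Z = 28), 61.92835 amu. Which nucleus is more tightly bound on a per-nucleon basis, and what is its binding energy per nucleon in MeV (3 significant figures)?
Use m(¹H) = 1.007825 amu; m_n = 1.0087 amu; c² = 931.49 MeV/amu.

²³²Th: Σm = 90(1.007825) + 142(1.0087) = 233.939650 amu; Δm = 1.901550 amu; E_B = 1771.27 MeV; E_B/A = 7.6348 MeV
⁶²Ni: Σm = 28(1.007825) + 34(1.0087) = 62.514900 amu; Δm = 0.586550 amu; E_B = 546.37 MeV; E_B/A = 8.812 MeV
⁶²Ni has the higher binding energy per nucleon, so it is the more tightly bound nucleus.

⁶²Ni; 8.81 MeV/nucleon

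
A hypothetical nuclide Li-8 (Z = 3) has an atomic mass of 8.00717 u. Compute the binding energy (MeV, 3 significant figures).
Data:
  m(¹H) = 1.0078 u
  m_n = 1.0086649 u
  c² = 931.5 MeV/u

55.5 MeV

Total constituent mass: 3 × 1.0078 + 5 × 1.0086649 = 8.0667245 u
The mass defect is 8.0667245 − 8.00717 = 0.0595545 u.
Converting to energy: 0.0595545 u × 931.5 MeV/u = 55.4750 MeV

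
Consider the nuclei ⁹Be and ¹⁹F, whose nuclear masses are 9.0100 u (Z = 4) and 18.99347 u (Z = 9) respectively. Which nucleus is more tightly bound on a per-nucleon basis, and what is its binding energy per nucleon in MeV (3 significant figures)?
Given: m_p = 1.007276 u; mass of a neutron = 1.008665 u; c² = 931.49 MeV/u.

⁹Be: Σm = 4(1.007276) + 5(1.008665) = 9.072429 u; Δm = 0.062429 u; E_B = 58.152 MeV; E_B/A = 6.461 MeV
¹⁹F: Σm = 9(1.007276) + 10(1.008665) = 19.152134 u; Δm = 0.158664 u; E_B = 147.794 MeV; E_B/A = 7.779 MeV
¹⁹F has the higher binding energy per nucleon, so it is the more tightly bound nucleus.

¹⁹F; 7.78 MeV/nucleon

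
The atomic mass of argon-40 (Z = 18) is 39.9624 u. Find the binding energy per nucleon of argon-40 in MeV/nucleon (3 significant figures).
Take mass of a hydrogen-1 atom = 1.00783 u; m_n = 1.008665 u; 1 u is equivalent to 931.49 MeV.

Total constituent mass: 18 × 1.00783 + 22 × 1.008665 = 40.331570 u
The mass defect is 40.331570 − 39.9624 = 0.369170 u.
Converting to energy: 0.369170 u × 931.49 MeV/u = 343.878 MeV
Dividing by A = 40 gives 8.597 MeV per nucleon.

8.60 MeV/nucleon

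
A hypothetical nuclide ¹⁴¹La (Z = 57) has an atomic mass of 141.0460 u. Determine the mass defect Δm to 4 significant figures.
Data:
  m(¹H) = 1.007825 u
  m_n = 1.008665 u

The nucleus contains 57 protons and 141 − 57 = 84 neutrons.
Mass of separated nucleons = 57(1.007825) + 84(1.008665) = 57.446025 + 84.727860 = 142.173885 u
The mass defect is 142.173885 − 141.0460 = 1.127885 u.

1.128 u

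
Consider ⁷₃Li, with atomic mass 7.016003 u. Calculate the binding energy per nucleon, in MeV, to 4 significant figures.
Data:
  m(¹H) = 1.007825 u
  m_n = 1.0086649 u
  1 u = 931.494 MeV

5.606 MeV/nucleon

Z = 3, so N = A − Z = 7 − 3 = 4.
Σm = 3·m(¹H) + 4·m_n = 3.023475 + 4.0346596 = 7.0581346 u
The mass defect is 7.0581346 − 7.016003 = 0.0421316 u.
Binding energy = Δm·c² = 0.0421316 × 931.494 MeV/u = 39.2453 MeV
Dividing by A = 7 gives 5.606 MeV per nucleon.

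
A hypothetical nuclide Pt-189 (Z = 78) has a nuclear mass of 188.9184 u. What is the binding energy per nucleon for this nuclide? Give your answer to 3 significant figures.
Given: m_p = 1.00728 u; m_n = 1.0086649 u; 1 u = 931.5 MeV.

The nucleus contains 78 protons and 189 − 78 = 111 neutrons.
Total constituent mass: 78 × 1.00728 + 111 × 1.0086649 = 190.5296439 u
Δm = 190.5296439 − 188.9184 = 1.6112439 u
Binding energy = Δm·c² = 1.6112439 × 931.5 MeV/u = 1500.87 MeV
Dividing by A = 189 gives 7.941 MeV per nucleon.

7.94 MeV/nucleon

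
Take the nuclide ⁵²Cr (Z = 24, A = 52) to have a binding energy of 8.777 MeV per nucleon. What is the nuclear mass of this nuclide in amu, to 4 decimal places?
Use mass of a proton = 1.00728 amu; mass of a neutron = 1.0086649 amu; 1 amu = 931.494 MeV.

51.9274 amu

Total binding energy = 52 × 8.777 = 456.404 MeV
Mass defect = 456.404 MeV / (931.494 MeV/amu) = 0.489970 amu
Constituent mass = 24(1.00728) + 28(1.0086649) = 52.4173372 amu
Nuclear mass = 52.4173372 − 0.489970 = 51.9273672 amu ≈ 51.9274 amu (to 4 decimal places)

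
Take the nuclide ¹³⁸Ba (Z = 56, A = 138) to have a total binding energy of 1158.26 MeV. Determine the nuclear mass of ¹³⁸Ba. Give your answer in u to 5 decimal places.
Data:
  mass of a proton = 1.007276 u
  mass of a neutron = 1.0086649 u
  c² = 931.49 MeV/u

137.87453 u

Mass defect = 1158.26 MeV / (931.49 MeV/u) = 1.2434487 u
Constituent mass = 56(1.007276) + 82(1.0086649) = 139.1179778 u
Nuclear mass = 139.1179778 − 1.2434487 = 137.8745291 u ≈ 137.87453 u (to 5 decimal places)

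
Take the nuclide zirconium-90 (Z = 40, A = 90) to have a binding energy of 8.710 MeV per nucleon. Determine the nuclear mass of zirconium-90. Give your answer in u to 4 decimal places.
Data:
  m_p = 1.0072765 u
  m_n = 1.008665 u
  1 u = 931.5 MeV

Total binding energy = 90 × 8.710 = 783.900 MeV
Mass defect = 783.900 MeV / (931.5 MeV/u) = 0.841546 u
Constituent mass = 40(1.0072765) + 50(1.008665) = 90.7243100 u
Nuclear mass = 90.7243100 − 0.841546 = 89.8827640 u ≈ 89.8828 u (to 4 decimal places)

89.8828 u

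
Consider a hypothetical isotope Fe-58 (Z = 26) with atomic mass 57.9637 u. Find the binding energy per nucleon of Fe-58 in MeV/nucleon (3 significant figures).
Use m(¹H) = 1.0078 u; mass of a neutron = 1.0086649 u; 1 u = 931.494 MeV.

8.29 MeV/nucleon

Z = 26, so N = A − Z = 58 − 26 = 32.
Σm = 26·m(¹H) + 32·m_n = 26.2028 + 32.2772768 = 58.4800768 u
The mass defect is 58.4800768 − 57.9637 = 0.5163768 u.
Converting to energy: 0.5163768 u × 931.494 MeV/u = 481.002 MeV
Dividing by A = 58 gives 8.293 MeV per nucleon.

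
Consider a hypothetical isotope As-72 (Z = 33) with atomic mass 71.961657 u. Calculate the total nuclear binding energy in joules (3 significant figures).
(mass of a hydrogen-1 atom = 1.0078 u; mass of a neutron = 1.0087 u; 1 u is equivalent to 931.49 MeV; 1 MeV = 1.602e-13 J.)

The nucleus contains 33 protons and 72 − 33 = 39 neutrons.
Total constituent mass: 33 × 1.0078 + 39 × 1.0087 = 72.5967 u
The mass defect is 72.5967 − 71.961657 = 0.635043 u.
E_B = 0.635043 × 931.49 = 591.536 MeV
In joules: 591.536 MeV × 1.602e-13 J/MeV = 9.4764e-11 J

9.48e-11 J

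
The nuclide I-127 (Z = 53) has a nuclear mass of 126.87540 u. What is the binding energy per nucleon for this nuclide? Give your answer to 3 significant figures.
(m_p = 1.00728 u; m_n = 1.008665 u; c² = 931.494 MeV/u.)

Total constituent mass: 53 × 1.00728 + 74 × 1.008665 = 128.027050 u
Mass defect Δm = 128.027050 − 126.87540 = 1.151650 u
Binding energy = Δm·c² = 1.151650 × 931.494 MeV/u = 1072.76 MeV
BE/A = 1072.76 MeV / 127 = 8.447 MeV/nucleon

8.45 MeV/nucleon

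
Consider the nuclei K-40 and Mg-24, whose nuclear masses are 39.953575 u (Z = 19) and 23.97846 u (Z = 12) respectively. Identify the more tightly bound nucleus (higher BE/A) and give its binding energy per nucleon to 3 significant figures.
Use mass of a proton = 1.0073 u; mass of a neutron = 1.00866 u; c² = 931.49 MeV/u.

K-40: Σm = 19(1.0073) + 21(1.00866) = 40.32056 u; Δm = 0.366985 u; E_B = 341.84 MeV; E_B/A = 8.546 MeV
Mg-24: Σm = 12(1.0073) + 12(1.00866) = 24.19152 u; Δm = 0.21306 u; E_B = 198.46 MeV; E_B/A = 8.269 MeV
K-40 has the higher binding energy per nucleon, so it is the more tightly bound nucleus.

K-40; 8.55 MeV/nucleon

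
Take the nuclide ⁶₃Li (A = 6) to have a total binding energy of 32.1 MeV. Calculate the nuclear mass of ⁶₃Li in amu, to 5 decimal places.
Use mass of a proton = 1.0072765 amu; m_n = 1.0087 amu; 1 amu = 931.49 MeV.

Mass defect = 32.1 MeV / (931.49 MeV/amu) = 0.0344609 amu
Constituent mass = 3(1.0072765) + 3(1.0087) = 6.0479295 amu
Nuclear mass = 6.0479295 − 0.0344609 = 6.0134686 amu ≈ 6.01347 amu (to 5 decimal places)

6.01347 amu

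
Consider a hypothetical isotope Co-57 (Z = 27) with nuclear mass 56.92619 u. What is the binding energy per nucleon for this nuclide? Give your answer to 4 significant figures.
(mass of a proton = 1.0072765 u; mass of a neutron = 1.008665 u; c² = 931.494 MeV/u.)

With 27 protons and 30 neutrons (A = 57):
Mass of separated nucleons = 27(1.0072765) + 30(1.008665) = 27.1964655 + 30.259950 = 57.4564155 u
Δm = 57.4564155 − 56.92619 = 0.5302255 u
Converting to energy: 0.5302255 u × 931.494 MeV/u = 493.902 MeV
Dividing by A = 57 gives 8.665 MeV per nucleon.

8.665 MeV/nucleon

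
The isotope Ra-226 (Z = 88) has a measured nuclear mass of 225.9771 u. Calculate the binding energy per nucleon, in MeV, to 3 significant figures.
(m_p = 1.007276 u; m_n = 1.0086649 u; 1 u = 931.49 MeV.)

Z = 88, so N = A − Z = 226 − 88 = 138.
Σm = 88·m_p + 138·m_n = 88.640288 + 139.1957562 = 227.8360442 u
The mass defect is 227.8360442 − 225.9771 = 1.8589442 u.
Binding energy = Δm·c² = 1.8589442 × 931.49 MeV/u = 1731.59 MeV
BE/A = 1731.59 MeV / 226 = 7.662 MeV/nucleon

7.66 MeV/nucleon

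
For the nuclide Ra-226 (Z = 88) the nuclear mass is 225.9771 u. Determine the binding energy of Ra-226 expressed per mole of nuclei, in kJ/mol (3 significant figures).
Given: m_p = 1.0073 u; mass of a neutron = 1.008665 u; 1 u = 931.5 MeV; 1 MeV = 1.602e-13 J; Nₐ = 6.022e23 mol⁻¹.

The nucleus contains 88 protons and 226 − 88 = 138 neutrons.
Total constituent mass: 88 × 1.0073 + 138 × 1.008665 = 227.838170 u
Δm = 227.838170 − 225.9771 = 1.861070 u
Binding energy = Δm·c² = 1.861070 × 931.5 MeV/u = 1733.59 MeV
Per nucleus in joules: 1733.59 MeV × 1.602e-13 J/MeV = 2.7772e-10 J
Per mole: 2.7772e-10 J × 6.022e23 mol⁻¹ = 1.6724e+14 J/mol

1.67e+11 kJ/mol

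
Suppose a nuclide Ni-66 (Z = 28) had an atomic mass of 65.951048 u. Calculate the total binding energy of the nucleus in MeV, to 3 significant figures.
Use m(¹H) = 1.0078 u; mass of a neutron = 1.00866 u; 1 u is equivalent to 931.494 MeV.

Z = 28, so N = A − Z = 66 − 28 = 38.
Total constituent mass: 28 × 1.0078 + 38 × 1.00866 = 66.54748 u
Δm = 66.54748 − 65.951048 = 0.596432 u
E_B = 0.596432 × 931.494 = 555.573 MeV

556 MeV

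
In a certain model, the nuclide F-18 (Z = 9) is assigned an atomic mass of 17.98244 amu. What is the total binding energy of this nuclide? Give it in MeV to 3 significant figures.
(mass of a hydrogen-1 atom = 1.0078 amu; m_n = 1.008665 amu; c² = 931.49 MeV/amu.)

154 MeV

The nucleus contains 9 protons and 18 − 9 = 9 neutrons.
Total constituent mass: 9 × 1.0078 + 9 × 1.008665 = 18.148185 amu
Mass defect Δm = 18.148185 − 17.98244 = 0.165745 amu
Converting to energy: 0.165745 amu × 931.49 MeV/amu = 154.390 MeV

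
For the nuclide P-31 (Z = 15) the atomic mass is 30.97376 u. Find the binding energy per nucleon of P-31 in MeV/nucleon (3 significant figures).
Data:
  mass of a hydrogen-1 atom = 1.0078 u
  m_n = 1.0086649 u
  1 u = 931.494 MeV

8.47 MeV/nucleon

Σm = 15·m(¹H) + 16·m_n = 15.1170 + 16.1386384 = 31.2556384 u
Mass defect Δm = 31.2556384 − 30.97376 = 0.2818784 u
Converting to energy: 0.2818784 u × 931.494 MeV/u = 262.568 MeV
BE/A = 262.568 MeV / 31 = 8.470 MeV/nucleon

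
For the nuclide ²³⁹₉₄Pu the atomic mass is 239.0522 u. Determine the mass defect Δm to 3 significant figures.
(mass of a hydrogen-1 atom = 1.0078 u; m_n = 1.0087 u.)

1.94 u

With 94 protons and 145 neutrons (A = 239):
Mass of separated nucleons = 94(1.0078) + 145(1.0087) = 94.7332 + 146.2615 = 240.9947 u
Δm = 240.9947 − 239.0522 = 1.9425 u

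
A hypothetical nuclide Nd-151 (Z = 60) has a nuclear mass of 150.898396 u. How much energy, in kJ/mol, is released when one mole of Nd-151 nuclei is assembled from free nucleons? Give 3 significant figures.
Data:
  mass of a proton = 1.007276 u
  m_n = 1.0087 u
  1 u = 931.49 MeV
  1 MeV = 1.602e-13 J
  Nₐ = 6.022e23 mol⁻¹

1.20e+11 kJ/mol

Mass of separated nucleons = 60(1.007276) + 91(1.0087) = 60.436560 + 91.7917 = 152.228260 u
Δm = 152.228260 − 150.898396 = 1.329864 u
Binding energy = Δm·c² = 1.329864 × 931.49 MeV/u = 1238.76 MeV
Per nucleus in joules: 1238.76 MeV × 1.602e-13 J/MeV = 1.9845e-10 J
Per mole: 1.9845e-10 J × 6.022e23 mol⁻¹ = 1.1951e+14 J/mol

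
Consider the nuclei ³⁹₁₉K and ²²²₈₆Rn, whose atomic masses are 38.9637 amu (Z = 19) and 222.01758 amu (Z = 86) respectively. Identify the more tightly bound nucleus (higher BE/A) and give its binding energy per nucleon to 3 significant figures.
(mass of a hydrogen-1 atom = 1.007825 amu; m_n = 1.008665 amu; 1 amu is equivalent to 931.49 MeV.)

³⁹₁₉K: Σm = 19(1.007825) + 20(1.008665) = 39.321975 amu; Δm = 0.358275 amu; E_B = 333.73 MeV; E_B/A = 8.557 MeV
²²²₈₆Rn: Σm = 86(1.007825) + 136(1.008665) = 223.851390 amu; Δm = 1.833810 amu; E_B = 1708.176 MeV; E_B/A = 7.694 MeV
³⁹₁₉K has the higher binding energy per nucleon, so it is the more tightly bound nucleus.

³⁹₁₉K; 8.56 MeV/nucleon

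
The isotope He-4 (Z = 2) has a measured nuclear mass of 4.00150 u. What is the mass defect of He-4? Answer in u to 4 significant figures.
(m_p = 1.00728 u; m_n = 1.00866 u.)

0.03038 u

Z = 2, so N = A − Z = 4 − 2 = 2.
Σm = 2·m_p + 2·m_n = 2.01456 + 2.01732 = 4.03188 u
Δm = 4.03188 − 4.00150 = 0.03038 u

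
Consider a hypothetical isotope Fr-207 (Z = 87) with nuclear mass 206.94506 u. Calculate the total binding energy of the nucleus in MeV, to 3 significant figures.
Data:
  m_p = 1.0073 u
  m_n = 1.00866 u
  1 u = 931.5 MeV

1610 MeV

Z = 87, so N = A − Z = 207 − 87 = 120.
Mass of separated nucleons = 87(1.0073) + 120(1.00866) = 87.6351 + 121.03920 = 208.67430 u
The mass defect is 208.67430 − 206.94506 = 1.72924 u.
Binding energy = Δm·c² = 1.72924 × 931.5 MeV/u = 1610.79 MeV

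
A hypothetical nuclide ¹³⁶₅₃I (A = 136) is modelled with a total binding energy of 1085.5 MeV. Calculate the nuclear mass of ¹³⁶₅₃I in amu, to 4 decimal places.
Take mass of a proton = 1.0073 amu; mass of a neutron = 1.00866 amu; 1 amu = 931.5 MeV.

Mass defect = 1085.5 MeV / (931.5 MeV/amu) = 1.165325 amu
Constituent mass = 53(1.0073) + 83(1.00866) = 137.10568 amu
Nuclear mass = 137.10568 − 1.165325 = 135.940355 amu ≈ 135.9404 amu (to 4 decimal places)

135.9404 amu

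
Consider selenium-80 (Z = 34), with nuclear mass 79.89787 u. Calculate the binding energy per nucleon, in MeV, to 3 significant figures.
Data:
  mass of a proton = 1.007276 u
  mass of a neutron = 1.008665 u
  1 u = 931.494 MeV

8.71 MeV/nucleon

The nucleus contains 34 protons and 80 − 34 = 46 neutrons.
Mass of separated nucleons = 34(1.007276) + 46(1.008665) = 34.247384 + 46.398590 = 80.645974 u
Δm = 80.645974 − 79.89787 = 0.748104 u
E_B = 0.748104 × 931.494 = 696.854 MeV
BE/A = 696.854 MeV / 80 = 8.711 MeV/nucleon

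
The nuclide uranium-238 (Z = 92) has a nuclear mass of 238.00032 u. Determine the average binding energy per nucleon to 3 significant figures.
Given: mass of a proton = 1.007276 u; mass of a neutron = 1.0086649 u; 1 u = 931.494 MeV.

7.57 MeV/nucleon

The nucleus contains 92 protons and 238 − 92 = 146 neutrons.
Mass of separated nucleons = 92(1.007276) + 146(1.0086649) = 92.669392 + 147.2650754 = 239.9344674 u
Mass defect Δm = 239.9344674 − 238.00032 = 1.9341474 u
Converting to energy: 1.9341474 u × 931.494 MeV/u = 1801.65 MeV
BE/A = 1801.65 MeV / 238 = 7.570 MeV/nucleon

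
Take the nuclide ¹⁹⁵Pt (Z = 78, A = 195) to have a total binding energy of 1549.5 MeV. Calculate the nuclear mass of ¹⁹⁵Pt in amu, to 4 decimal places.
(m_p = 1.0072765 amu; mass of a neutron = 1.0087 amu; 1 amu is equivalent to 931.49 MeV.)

Mass defect = 1549.5 MeV / (931.49 MeV/amu) = 1.663464 amu
Constituent mass = 78(1.0072765) + 117(1.0087) = 196.5854670 amu
Nuclear mass = 196.5854670 − 1.663464 = 194.9220030 amu ≈ 194.9220 amu (to 4 decimal places)

194.9220 amu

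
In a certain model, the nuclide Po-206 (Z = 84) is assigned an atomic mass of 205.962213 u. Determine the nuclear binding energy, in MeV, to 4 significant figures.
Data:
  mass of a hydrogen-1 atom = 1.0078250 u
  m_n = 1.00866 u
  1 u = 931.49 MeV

1632 MeV

Σm = 84·m(¹H) + 122·m_n = 84.6573000 + 123.05652 = 207.7138200 u
Δm = 207.7138200 − 205.962213 = 1.7516070 u
Converting to energy: 1.7516070 u × 931.49 MeV/u = 1631.60 MeV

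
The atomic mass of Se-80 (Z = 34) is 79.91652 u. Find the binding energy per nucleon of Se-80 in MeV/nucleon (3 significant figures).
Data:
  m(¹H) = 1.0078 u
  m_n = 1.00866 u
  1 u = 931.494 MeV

The nucleus contains 34 protons and 80 − 34 = 46 neutrons.
Mass of separated nucleons = 34(1.0078) + 46(1.00866) = 34.2652 + 46.39836 = 80.66356 u
Mass defect Δm = 80.66356 − 79.91652 = 0.74704 u
E_B = 0.74704 × 931.494 = 695.863 MeV
Dividing by A = 80 gives 8.698 MeV per nucleon.

8.70 MeV/nucleon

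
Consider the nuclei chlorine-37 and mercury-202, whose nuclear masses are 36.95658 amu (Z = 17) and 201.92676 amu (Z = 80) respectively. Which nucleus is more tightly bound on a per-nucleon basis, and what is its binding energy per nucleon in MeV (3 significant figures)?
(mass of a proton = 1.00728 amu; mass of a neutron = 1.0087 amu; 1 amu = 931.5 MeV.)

chlorine-37; 8.59 MeV/nucleon

chlorine-37: Σm = 17(1.00728) + 20(1.0087) = 37.29776 amu; Δm = 0.34118 amu; E_B = 317.81 MeV; E_B/A = 8.589 MeV
mercury-202: Σm = 80(1.00728) + 122(1.0087) = 203.64380 amu; Δm = 1.71704 amu; E_B = 1599.4 MeV; E_B/A = 7.918 MeV
chlorine-37 has the higher binding energy per nucleon, so it is the more tightly bound nucleus.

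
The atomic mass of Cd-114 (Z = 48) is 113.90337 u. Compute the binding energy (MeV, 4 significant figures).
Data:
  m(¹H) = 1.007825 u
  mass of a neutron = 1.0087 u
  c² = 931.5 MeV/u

974.7 MeV

Σm = 48·m(¹H) + 66·m_n = 48.375600 + 66.5742 = 114.949800 u
The mass defect is 114.949800 − 113.90337 = 1.046430 u.
E_B = 1.046430 × 931.5 = 974.7495 MeV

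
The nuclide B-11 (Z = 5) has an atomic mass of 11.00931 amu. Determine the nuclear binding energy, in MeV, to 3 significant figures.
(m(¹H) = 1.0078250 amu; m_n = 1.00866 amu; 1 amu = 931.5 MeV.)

76.2 MeV

With 5 protons and 6 neutrons (A = 11):
Total constituent mass: 5 × 1.0078250 + 6 × 1.00866 = 11.0910850 amu
Mass defect Δm = 11.0910850 − 11.00931 = 0.0817750 amu
E_B = 0.0817750 × 931.5 = 76.1734 MeV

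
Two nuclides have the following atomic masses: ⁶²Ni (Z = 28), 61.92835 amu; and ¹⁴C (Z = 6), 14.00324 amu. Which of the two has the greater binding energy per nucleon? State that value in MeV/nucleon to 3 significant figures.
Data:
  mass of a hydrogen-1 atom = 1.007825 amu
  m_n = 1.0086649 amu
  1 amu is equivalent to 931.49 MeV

⁶²Ni: Σm = 28(1.007825) + 34(1.0086649) = 62.5137066 amu; Δm = 0.5853566 amu; E_B = 545.25 MeV; E_B/A = 8.794 MeV
¹⁴C: Σm = 6(1.007825) + 8(1.0086649) = 14.1162692 amu; Δm = 0.1130292 amu; E_B = 105.286 MeV; E_B/A = 7.520 MeV
⁶²Ni has the higher binding energy per nucleon, so it is the more tightly bound nucleus.

⁶²Ni; 8.79 MeV/nucleon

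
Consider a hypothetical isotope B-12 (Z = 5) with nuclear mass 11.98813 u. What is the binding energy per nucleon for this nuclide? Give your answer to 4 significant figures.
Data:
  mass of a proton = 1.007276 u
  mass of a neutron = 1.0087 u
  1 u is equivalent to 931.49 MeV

8.473 MeV/nucleon

Z = 5, so N = A − Z = 12 − 5 = 7.
Σm = 5·m_p + 7·m_n = 5.036380 + 7.0609 = 12.097280 u
Mass defect Δm = 12.097280 − 11.98813 = 0.109150 u
E_B = 0.109150 × 931.49 = 101.672 MeV
Dividing by A = 12 gives 8.473 MeV per nucleon.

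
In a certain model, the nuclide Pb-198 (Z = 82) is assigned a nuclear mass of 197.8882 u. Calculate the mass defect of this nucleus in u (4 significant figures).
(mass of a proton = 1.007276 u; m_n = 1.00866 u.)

Total constituent mass: 82 × 1.007276 + 116 × 1.00866 = 199.601192 u
The mass defect is 199.601192 − 197.8882 = 1.712992 u.

1.713 u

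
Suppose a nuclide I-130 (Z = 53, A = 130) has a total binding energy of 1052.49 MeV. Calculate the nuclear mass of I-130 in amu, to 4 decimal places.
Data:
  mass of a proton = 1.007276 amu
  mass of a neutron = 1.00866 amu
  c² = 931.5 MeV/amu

129.9226 amu

Mass defect = 1052.49 MeV / (931.5 MeV/amu) = 1.129887 amu
Constituent mass = 53(1.007276) + 77(1.00866) = 131.052448 amu
Nuclear mass = 131.052448 − 1.129887 = 129.922561 amu ≈ 129.9226 amu (to 4 decimal places)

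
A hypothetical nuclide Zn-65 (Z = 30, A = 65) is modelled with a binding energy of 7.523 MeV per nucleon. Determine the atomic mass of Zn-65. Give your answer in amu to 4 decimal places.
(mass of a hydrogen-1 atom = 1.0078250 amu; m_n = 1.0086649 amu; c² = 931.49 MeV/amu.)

65.0131 amu

Total binding energy = 65 × 7.523 = 488.995 MeV
Mass defect = 488.995 MeV / (931.49 MeV/amu) = 0.524960 amu
Constituent mass = 30(1.0078250) + 35(1.0086649) = 65.5380215 amu
Atomic mass = 65.5380215 − 0.524960 = 65.0130615 amu ≈ 65.0131 amu (to 4 decimal places)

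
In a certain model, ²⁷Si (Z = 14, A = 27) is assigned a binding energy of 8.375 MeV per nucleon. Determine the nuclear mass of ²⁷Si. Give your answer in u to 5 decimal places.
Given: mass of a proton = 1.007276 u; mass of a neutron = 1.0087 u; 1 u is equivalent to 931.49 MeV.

Total binding energy = 27 × 8.375 = 226.125 MeV
Mass defect = 226.125 MeV / (931.49 MeV/u) = 0.2427562 u
Constituent mass = 14(1.007276) + 13(1.0087) = 27.214964 u
Nuclear mass = 27.214964 − 0.2427562 = 26.9722078 u ≈ 26.97221 u (to 5 decimal places)

26.97221 u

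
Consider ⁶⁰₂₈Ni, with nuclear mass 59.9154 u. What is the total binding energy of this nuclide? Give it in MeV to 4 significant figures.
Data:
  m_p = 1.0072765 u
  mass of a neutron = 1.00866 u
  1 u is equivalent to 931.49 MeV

526.7 MeV

Mass of separated nucleons = 28(1.0072765) + 32(1.00866) = 28.2037420 + 32.27712 = 60.4808620 u
Mass defect Δm = 60.4808620 − 59.9154 = 0.5654620 u
Converting to energy: 0.5654620 u × 931.49 MeV/u = 526.722 MeV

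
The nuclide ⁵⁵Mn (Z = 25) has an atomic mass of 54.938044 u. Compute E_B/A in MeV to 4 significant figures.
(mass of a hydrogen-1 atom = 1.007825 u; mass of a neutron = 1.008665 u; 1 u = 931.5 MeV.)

8.765 MeV/nucleon

With 25 protons and 30 neutrons (A = 55):
Mass of separated nucleons = 25(1.007825) + 30(1.008665) = 25.195625 + 30.259950 = 55.455575 u
The mass defect is 55.455575 − 54.938044 = 0.517531 u.
E_B = 0.517531 × 931.5 = 482.080 MeV
Per nucleon: 482.080 / 55 = 8.765 MeV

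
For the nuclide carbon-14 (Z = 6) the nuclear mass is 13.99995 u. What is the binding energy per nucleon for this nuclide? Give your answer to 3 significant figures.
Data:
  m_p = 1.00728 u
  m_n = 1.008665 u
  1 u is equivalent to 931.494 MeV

7.52 MeV/nucleon

Σm = 6·m_p + 8·m_n = 6.04368 + 8.069320 = 14.113000 u
Mass defect Δm = 14.113000 − 13.99995 = 0.113050 u
E_B = 0.113050 × 931.494 = 105.305 MeV
Dividing by A = 14 gives 7.522 MeV per nucleon.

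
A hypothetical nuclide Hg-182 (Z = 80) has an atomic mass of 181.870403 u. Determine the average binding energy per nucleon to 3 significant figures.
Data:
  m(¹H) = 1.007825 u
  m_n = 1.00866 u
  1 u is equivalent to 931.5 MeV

8.39 MeV/nucleon

Σm = 80·m(¹H) + 102·m_n = 80.626000 + 102.88332 = 183.509320 u
Mass defect Δm = 183.509320 − 181.870403 = 1.638917 u
Binding energy = Δm·c² = 1.638917 × 931.5 MeV/u = 1526.65 MeV
BE/A = 1526.65 MeV / 182 = 8.388 MeV/nucleon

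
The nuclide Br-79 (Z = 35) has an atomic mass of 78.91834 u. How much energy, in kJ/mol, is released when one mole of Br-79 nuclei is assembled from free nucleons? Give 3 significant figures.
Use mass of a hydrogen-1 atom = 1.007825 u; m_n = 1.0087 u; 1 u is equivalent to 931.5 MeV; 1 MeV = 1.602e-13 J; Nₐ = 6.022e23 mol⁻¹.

6.63e+10 kJ/mol

Mass of separated nucleons = 35(1.007825) + 44(1.0087) = 35.273875 + 44.3828 = 79.656675 u
Δm = 79.656675 − 78.91834 = 0.738335 u
Binding energy = Δm·c² = 0.738335 × 931.5 MeV/u = 687.759 MeV
Per nucleus in joules: 687.759 MeV × 1.602e-13 J/MeV = 1.10179e-10 J
Per mole: 1.10179e-10 J × 6.022e23 mol⁻¹ = 6.63498e+13 J/mol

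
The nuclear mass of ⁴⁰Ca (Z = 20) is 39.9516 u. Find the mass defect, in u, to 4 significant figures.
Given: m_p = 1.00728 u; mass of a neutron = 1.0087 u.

Z = 20, so N = A − Z = 40 − 20 = 20.
Total constituent mass: 20 × 1.00728 + 20 × 1.0087 = 40.31960 u
Mass defect Δm = 40.31960 − 39.9516 = 0.36800 u

0.3680 u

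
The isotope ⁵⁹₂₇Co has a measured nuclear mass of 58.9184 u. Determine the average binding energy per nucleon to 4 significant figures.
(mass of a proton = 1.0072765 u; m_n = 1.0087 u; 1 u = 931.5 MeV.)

8.786 MeV/nucleon

Mass of separated nucleons = 27(1.0072765) + 32(1.0087) = 27.1964655 + 32.2784 = 59.4748655 u
Δm = 59.4748655 − 58.9184 = 0.5564655 u
E_B = 0.5564655 × 931.5 = 518.348 MeV
BE/A = 518.348 MeV / 59 = 8.786 MeV/nucleon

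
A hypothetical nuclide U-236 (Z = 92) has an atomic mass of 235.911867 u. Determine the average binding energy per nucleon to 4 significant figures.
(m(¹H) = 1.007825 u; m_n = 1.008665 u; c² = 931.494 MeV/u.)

8.114 MeV/nucleon

With 92 protons and 144 neutrons (A = 236):
Σm = 92·m(¹H) + 144·m_n = 92.719900 + 145.247760 = 237.967660 u
Mass defect Δm = 237.967660 − 235.911867 = 2.055793 u
Binding energy = Δm·c² = 2.055793 × 931.494 MeV/u = 1914.96 MeV
BE/A = 1914.96 MeV / 236 = 8.114 MeV/nucleon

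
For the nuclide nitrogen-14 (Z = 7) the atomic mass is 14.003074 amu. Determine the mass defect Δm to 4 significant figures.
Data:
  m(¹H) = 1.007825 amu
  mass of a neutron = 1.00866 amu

0.1123 amu

Mass of separated nucleons = 7(1.007825) + 7(1.00866) = 7.054775 + 7.06062 = 14.115395 amu
The mass defect is 14.115395 − 14.003074 = 0.112321 amu.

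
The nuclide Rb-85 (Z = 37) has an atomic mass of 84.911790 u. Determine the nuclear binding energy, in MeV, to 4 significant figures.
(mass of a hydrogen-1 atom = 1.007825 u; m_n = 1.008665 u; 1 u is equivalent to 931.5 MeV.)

739.3 MeV

Σm = 37·m(¹H) + 48·m_n = 37.289525 + 48.415920 = 85.705445 u
Mass defect Δm = 85.705445 − 84.911790 = 0.793655 u
Binding energy = Δm·c² = 0.793655 × 931.5 MeV/u = 739.290 MeV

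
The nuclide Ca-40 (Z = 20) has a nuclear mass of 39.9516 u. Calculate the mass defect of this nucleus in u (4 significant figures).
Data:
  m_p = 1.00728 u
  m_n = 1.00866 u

Z = 20, so N = A − Z = 40 − 20 = 20.
Total constituent mass: 20 × 1.00728 + 20 × 1.00866 = 40.31880 u
Mass defect Δm = 40.31880 − 39.9516 = 0.36720 u

0.3672 u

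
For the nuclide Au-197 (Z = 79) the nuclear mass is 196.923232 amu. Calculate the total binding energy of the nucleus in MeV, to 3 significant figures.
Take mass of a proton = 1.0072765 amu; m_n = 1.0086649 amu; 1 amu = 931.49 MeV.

Total constituent mass: 79 × 1.0072765 + 118 × 1.0086649 = 198.5973017 amu
The mass defect is 198.5973017 − 196.923232 = 1.6740697 amu.
Converting to energy: 1.6740697 amu × 931.49 MeV/amu = 1559.38 MeV

1560 MeV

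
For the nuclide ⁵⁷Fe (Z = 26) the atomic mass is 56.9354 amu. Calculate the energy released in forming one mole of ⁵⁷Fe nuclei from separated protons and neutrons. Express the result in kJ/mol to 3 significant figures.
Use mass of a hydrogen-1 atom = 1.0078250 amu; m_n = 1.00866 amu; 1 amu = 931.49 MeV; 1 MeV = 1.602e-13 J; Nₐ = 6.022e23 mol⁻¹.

4.82e+10 kJ/mol

With 26 protons and 31 neutrons (A = 57):
Total constituent mass: 26 × 1.0078250 + 31 × 1.00866 = 57.4719100 amu
Δm = 57.4719100 − 56.9354 = 0.5365100 amu
E_B = 0.5365100 × 931.49 = 499.754 MeV
Per nucleus in joules: 499.754 MeV × 1.602e-13 J/MeV = 8.0061e-11 J
Per mole: 8.0061e-11 J × 6.022e23 mol⁻¹ = 4.8213e+13 J/mol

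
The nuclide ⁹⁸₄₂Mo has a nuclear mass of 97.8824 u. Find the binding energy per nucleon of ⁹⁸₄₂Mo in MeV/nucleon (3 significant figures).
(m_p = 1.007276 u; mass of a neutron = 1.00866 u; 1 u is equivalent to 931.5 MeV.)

With 42 protons and 56 neutrons (A = 98):
Total constituent mass: 42 × 1.007276 + 56 × 1.00866 = 98.790552 u
Δm = 98.790552 − 97.8824 = 0.908152 u
E_B = 0.908152 × 931.5 = 845.944 MeV
BE/A = 845.944 MeV / 98 = 8.632 MeV/nucleon

8.63 MeV/nucleon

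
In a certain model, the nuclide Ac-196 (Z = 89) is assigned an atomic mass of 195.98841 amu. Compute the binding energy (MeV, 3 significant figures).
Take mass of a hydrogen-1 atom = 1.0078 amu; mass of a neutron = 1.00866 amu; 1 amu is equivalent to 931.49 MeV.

Z = 89, so N = A − Z = 196 − 89 = 107.
Σm = 89·m(¹H) + 107·m_n = 89.6942 + 107.92662 = 197.62082 amu
Mass defect Δm = 197.62082 − 195.98841 = 1.63241 amu
Converting to energy: 1.63241 amu × 931.49 MeV/amu = 1520.57 MeV

1520 MeV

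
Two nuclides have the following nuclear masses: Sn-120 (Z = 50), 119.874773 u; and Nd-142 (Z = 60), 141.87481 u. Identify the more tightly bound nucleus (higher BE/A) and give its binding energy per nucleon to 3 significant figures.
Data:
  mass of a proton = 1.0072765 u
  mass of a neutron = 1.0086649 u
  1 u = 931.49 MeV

Sn-120; 8.50 MeV/nucleon

Sn-120: Σm = 50(1.0072765) + 70(1.0086649) = 120.9703680 u; Δm = 1.0955950 u; E_B = 1020.5 MeV; E_B/A = 8.504 MeV
Nd-142: Σm = 60(1.0072765) + 82(1.0086649) = 143.1471118 u; Δm = 1.2723018 u; E_B = 1185.1 MeV; E_B/A = 8.346 MeV
Sn-120 has the higher binding energy per nucleon, so it is the more tightly bound nucleus.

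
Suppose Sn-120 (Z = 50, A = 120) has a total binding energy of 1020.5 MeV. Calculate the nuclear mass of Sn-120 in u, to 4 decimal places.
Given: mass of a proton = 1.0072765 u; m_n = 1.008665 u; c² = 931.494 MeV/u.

Mass defect = 1020.5 MeV / (931.494 MeV/u) = 1.095552 u
Constituent mass = 50(1.0072765) + 70(1.008665) = 120.9703750 u
Nuclear mass = 120.9703750 − 1.095552 = 119.8748230 u ≈ 119.8748 u (to 4 decimal places)

119.8748 u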